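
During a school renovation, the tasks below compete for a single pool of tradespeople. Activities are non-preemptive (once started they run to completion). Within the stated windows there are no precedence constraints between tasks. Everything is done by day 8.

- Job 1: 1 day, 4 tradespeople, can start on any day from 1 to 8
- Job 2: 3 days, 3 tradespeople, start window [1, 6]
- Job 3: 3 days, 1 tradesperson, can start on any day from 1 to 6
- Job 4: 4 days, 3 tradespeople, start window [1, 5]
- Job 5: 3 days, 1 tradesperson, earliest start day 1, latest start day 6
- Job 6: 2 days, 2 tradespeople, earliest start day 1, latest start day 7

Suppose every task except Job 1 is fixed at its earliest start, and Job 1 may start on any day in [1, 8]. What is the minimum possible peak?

Job 1@1: d1:14  d2:10  d3:8  d4:3  d5:0  d6:0  d7:0  d8:0 → peak 14
Job 1@2: d1:10  d2:14  d3:8  d4:3  d5:0  d6:0  d7:0  d8:0 → peak 14
Job 1@3: d1:10  d2:10  d3:12  d4:3  d5:0  d6:0  d7:0  d8:0 → peak 12
Job 1@4: d1:10  d2:10  d3:8  d4:7  d5:0  d6:0  d7:0  d8:0 → peak 10
Job 1@5: d1:10  d2:10  d3:8  d4:3  d5:4  d6:0  d7:0  d8:0 → peak 10
Job 1@6: d1:10  d2:10  d3:8  d4:3  d5:0  d6:4  d7:0  d8:0 → peak 10
Job 1@7: d1:10  d2:10  d3:8  d4:3  d5:0  d6:0  d7:4  d8:0 → peak 10
Job 1@8: d1:10  d2:10  d3:8  d4:3  d5:0  d6:0  d7:0  d8:4 → peak 10
Best is Job 1@4, peak 10.

10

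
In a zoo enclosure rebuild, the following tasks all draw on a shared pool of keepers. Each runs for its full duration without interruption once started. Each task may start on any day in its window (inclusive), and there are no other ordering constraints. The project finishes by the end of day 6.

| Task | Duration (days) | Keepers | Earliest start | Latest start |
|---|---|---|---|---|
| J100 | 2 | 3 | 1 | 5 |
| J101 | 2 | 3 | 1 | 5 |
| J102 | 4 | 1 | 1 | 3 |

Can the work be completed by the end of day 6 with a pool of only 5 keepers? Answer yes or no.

Schedule J100@1, J101@3, J102@1: d1:4  d2:4  d3:4  d4:4  d5:0  d6:0 — peak 4 ≤ 5.

yes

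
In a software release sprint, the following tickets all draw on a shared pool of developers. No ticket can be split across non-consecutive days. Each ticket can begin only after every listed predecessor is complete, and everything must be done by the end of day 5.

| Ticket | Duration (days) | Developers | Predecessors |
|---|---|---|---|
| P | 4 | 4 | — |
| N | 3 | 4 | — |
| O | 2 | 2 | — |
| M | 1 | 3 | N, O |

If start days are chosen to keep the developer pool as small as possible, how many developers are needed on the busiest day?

Schedule P@1, N@1, O@1, M@4: d1:10  d2:10  d3:8  d4:7  d5:0 — peak 10.
No arrangement of the 16 feasible schedules does better.

10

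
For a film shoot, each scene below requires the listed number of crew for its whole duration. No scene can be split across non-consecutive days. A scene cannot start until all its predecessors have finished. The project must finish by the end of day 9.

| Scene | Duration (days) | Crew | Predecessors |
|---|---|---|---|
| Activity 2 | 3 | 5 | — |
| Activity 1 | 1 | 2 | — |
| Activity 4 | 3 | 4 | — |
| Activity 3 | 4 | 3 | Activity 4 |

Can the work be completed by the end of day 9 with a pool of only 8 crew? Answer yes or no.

yes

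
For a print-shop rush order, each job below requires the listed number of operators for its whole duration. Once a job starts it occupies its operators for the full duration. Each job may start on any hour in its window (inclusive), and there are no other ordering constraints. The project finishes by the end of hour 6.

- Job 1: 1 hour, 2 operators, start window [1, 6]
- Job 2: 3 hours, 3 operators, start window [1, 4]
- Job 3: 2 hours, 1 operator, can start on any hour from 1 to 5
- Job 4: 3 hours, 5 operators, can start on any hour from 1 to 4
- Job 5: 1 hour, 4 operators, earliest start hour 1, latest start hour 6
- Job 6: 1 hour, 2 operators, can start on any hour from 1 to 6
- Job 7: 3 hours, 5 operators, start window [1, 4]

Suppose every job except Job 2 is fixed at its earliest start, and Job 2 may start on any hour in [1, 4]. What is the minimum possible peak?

Job 2@1: h1:22  h2:14  h3:13  h4:0  h5:0  h6:0 → peak 22
Job 2@2: h1:19  h2:14  h3:13  h4:3  h5:0  h6:0 → peak 19
Job 2@3: h1:19  h2:11  h3:13  h4:3  h5:3  h6:0 → peak 19
Job 2@4: h1:19  h2:11  h3:10  h4:3  h5:3  h6:3 → peak 19
Best is Job 2@2, peak 19.

19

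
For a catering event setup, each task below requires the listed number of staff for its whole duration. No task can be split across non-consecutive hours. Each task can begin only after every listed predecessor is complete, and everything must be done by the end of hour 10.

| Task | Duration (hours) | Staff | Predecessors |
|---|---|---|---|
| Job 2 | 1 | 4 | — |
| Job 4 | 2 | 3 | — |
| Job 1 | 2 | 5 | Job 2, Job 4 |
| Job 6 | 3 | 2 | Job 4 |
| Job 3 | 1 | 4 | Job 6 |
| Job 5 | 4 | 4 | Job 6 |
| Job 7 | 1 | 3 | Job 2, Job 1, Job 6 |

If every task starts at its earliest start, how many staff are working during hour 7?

At early start, hour 7 has: Job 5.
Demand: 4 = 4.

4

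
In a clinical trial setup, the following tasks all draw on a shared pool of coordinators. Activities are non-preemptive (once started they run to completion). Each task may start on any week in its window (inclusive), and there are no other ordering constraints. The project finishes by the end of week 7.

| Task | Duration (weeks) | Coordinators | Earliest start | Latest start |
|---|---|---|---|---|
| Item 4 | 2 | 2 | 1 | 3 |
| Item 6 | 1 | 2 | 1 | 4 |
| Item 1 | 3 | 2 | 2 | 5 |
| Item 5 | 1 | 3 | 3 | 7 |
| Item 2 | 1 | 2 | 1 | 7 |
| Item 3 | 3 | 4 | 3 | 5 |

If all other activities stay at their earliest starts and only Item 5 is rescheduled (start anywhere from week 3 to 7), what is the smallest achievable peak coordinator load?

6

Item 5@3: w1:6  w2:4  w3:9  w4:6  w5:4  w6:0  w7:0 → peak 9
Item 5@4: w1:6  w2:4  w3:6  w4:9  w5:4  w6:0  w7:0 → peak 9
Item 5@5: w1:6  w2:4  w3:6  w4:6  w5:7  w6:0  w7:0 → peak 7
Item 5@6: w1:6  w2:4  w3:6  w4:6  w5:4  w6:3  w7:0 → peak 6
Item 5@7: w1:6  w2:4  w3:6  w4:6  w5:4  w6:0  w7:3 → peak 6
Best is Item 5@6, peak 6.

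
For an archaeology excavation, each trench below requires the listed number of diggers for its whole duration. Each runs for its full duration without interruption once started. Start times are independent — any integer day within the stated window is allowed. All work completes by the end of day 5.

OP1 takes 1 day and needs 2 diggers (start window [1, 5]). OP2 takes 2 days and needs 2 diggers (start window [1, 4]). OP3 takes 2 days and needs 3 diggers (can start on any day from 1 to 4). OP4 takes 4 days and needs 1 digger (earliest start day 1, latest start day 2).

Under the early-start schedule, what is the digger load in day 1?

At early start, day 1 has: OP1, OP2, OP3, OP4.
Demand: 2 + 2 + 3 + 1 = 8.

8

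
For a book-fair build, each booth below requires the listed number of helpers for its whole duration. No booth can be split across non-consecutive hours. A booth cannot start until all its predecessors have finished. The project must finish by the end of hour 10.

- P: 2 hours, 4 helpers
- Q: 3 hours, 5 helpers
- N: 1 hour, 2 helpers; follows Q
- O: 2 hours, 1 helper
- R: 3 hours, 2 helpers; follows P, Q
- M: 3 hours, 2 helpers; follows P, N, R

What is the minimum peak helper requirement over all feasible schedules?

Early-start (P@1, Q@1, N@4, O@1, R@4, M@7) gives peak 10: h1:10  h2:10  h3:5  h4:4  h5:2  h6:2  h7:2  h8:2  h9:2  h10:0.
Shift O→3.
Schedule P@1, Q@1, N@4, O@3, R@4, M@7: h1:9  h2:9  h3:6  h4:5  h5:2  h6:2  h7:2  h8:2  h9:2  h10:0 — peak 9.

9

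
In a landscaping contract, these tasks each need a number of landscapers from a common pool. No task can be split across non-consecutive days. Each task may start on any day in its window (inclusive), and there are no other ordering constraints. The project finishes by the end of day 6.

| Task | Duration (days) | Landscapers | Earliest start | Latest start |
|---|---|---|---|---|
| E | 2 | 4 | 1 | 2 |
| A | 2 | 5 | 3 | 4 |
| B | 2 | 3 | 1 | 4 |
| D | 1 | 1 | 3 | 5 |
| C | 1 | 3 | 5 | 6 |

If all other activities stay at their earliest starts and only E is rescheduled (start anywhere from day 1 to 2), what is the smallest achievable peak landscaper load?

7

E@1: d1:7  d2:7  d3:6  d4:5  d5:3  d6:0 → peak 7
E@2: d1:3  d2:7  d3:10  d4:5  d5:3  d6:0 → peak 10
Best is E@1, peak 7.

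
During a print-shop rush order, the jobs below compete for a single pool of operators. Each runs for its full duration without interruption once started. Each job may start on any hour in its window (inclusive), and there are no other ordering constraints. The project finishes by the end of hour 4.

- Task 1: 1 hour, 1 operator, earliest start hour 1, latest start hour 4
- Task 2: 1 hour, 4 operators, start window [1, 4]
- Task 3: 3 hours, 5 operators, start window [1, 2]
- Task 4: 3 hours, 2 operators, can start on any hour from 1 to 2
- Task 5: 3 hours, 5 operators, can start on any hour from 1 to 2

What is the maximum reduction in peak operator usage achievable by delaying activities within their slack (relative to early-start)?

5

Early-start peak: h1:17  h2:12  h3:12  h4:0 ⇒ 17.
Leveled (Task 1@1, Task 2@1, Task 3@1, Task 4@1, Task 5@2): h1:12  h2:12  h3:12  h4:5 ⇒ 12.
Reduction 17 − 12 = 5.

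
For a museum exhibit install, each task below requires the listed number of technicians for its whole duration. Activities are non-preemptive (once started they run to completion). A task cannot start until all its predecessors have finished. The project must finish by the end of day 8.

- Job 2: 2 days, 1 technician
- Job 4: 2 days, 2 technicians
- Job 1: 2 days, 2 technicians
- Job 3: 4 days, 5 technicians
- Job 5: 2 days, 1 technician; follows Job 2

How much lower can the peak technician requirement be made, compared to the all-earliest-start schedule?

5

Early-start peak: d1:10  d2:10  d3:6  d4:6  d5:0  d6:0  d7:0  d8:0 ⇒ 10.
Leveled (Job 2@1, Job 4@1, Job 1@1, Job 3@3, Job 5@7): d1:5  d2:5  d3:5  d4:5  d5:5  d6:5  d7:1  d8:1 ⇒ 5.
Reduction 10 − 5 = 5.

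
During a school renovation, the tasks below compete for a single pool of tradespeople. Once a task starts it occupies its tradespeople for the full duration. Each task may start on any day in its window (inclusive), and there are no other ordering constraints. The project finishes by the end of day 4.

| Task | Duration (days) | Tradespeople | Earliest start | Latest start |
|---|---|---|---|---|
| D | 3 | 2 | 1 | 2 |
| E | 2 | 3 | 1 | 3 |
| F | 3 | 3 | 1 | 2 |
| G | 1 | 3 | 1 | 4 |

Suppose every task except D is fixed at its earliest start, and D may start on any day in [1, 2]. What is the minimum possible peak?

9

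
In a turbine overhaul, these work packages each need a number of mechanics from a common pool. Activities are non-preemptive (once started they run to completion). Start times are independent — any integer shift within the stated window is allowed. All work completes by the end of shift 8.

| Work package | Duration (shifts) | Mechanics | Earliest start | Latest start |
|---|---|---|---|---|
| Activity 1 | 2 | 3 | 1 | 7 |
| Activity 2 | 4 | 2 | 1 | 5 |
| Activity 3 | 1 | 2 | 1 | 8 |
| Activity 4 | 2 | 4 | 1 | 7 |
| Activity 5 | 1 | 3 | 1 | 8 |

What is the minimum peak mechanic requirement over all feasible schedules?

5

Early-start (Activity 1@1, Activity 2@1, Activity 3@1, Activity 4@1, Activity 5@1) gives peak 14: s1:14  s2:9  s3:2  s4:2  s5:0  s6:0  s7:0  s8:0.
Shift Activity 3→3, Activity 4→5, Activity 5→4.
Schedule Activity 1@1, Activity 2@1, Activity 3@3, Activity 4@5, Activity 5@4: s1:5  s2:5  s3:4  s4:5  s5:4  s6:4  s7:0  s8:0 — peak 5.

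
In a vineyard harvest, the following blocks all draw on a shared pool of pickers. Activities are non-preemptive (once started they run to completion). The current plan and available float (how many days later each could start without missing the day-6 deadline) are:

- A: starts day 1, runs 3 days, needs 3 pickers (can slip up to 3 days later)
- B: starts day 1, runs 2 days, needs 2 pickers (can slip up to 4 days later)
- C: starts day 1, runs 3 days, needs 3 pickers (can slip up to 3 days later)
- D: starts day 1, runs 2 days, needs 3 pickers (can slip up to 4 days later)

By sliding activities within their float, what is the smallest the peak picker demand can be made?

Early-start (A@1, B@1, C@1, D@1) gives peak 11: d1:11  d2:11  d3:6  d4:0  d5:0  d6:0.
Shift C→3, D→4.
Schedule A@1, B@1, C@3, D@4: d1:5  d2:5  d3:6  d4:6  d5:6  d6:0 — peak 6.

6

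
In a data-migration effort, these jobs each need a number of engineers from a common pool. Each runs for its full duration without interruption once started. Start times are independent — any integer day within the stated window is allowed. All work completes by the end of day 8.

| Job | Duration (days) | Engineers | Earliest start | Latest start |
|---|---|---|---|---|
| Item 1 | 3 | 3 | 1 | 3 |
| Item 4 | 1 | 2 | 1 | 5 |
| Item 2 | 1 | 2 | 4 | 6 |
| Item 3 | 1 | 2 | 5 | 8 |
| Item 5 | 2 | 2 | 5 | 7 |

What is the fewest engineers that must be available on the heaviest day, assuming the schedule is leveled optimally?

Early-start (Item 1@1, Item 4@1, Item 2@4, Item 3@5, Item 5@5) gives peak 5: d1:5  d2:3  d3:3  d4:2  d5:4  d6:2  d7:0  d8:0.
Shift Item 4→4, Item 2→5, Item 3→6, Item 5→7.
Schedule Item 1@1, Item 4@4, Item 2@5, Item 3@6, Item 5@7: d1:3  d2:3  d3:3  d4:2  d5:2  d6:2  d7:2  d8:2 — peak 3.
Total engineer-days = 19 over 8 days ⇒ peak ≥ ⌈19/8⌉ = 3, so 3 is optimal.

3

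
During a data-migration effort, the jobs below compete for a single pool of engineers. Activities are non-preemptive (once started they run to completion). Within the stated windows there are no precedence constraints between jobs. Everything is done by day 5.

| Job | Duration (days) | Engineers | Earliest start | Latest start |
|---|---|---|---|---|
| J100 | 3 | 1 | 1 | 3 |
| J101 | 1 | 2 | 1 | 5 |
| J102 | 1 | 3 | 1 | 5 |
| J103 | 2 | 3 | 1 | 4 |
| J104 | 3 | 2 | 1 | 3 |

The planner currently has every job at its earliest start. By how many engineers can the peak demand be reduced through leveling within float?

6

Early-start peak: d1:11  d2:6  d3:3  d4:0  d5:0 ⇒ 11.
Leveled (J100@1, J101@1, J102@2, J103@4, J104@3): d1:3  d2:4  d3:3  d4:5  d5:5 ⇒ 5.
Reduction 11 − 5 = 6.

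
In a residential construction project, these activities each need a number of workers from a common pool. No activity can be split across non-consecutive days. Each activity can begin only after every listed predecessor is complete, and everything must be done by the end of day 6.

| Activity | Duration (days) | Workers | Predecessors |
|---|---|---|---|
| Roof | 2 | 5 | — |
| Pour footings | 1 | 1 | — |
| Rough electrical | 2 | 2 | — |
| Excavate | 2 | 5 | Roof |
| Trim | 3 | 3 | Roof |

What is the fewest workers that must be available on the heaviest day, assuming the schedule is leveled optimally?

8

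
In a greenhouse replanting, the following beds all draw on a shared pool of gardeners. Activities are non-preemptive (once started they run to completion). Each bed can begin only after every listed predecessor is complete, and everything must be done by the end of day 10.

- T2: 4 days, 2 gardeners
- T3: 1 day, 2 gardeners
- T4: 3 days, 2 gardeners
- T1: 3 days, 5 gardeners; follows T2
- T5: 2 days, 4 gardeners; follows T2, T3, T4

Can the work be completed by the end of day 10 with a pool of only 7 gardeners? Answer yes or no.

Schedule T2@1, T3@1, T4@2, T1@5, T5@8: d1:4  d2:4  d3:4  d4:4  d5:5  d6:5  d7:5  d8:4  d9:4  d10:0 — peak 5 ≤ 7.

yes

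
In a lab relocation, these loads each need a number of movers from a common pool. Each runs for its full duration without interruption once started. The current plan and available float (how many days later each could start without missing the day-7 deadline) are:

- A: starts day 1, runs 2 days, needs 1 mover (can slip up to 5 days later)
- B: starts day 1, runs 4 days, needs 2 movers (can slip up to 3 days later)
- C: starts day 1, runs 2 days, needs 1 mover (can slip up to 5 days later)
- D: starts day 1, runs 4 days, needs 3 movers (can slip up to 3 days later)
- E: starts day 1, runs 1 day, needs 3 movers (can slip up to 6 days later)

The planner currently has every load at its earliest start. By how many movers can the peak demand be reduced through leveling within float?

5

Early-start peak: d1:10  d2:7  d3:5  d4:5  d5:0  d6:0  d7:0 ⇒ 10.
Leveled (A@1, B@1, C@1, D@3, E@7): d1:4  d2:4  d3:5  d4:5  d5:3  d6:3  d7:3 ⇒ 5.
Reduction 10 − 5 = 5.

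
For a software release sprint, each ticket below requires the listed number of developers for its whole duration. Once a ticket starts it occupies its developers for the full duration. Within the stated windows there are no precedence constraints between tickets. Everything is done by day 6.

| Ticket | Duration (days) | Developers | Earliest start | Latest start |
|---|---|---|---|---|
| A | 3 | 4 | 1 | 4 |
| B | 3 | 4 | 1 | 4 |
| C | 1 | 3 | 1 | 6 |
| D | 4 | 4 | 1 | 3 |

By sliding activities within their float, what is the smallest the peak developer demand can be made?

Early-start (A@1, B@1, C@1, D@1) gives peak 15: d1:15  d2:12  d3:12  d4:4  d5:0  d6:0.
Shift B→4, D→2.
Schedule A@1, B@4, C@1, D@2: d1:7  d2:8  d3:8  d4:8  d5:8  d6:4 — peak 8.
Total developer-days = 43 over 6 days ⇒ peak ≥ ⌈43/6⌉ = 8, so 8 is optimal.

8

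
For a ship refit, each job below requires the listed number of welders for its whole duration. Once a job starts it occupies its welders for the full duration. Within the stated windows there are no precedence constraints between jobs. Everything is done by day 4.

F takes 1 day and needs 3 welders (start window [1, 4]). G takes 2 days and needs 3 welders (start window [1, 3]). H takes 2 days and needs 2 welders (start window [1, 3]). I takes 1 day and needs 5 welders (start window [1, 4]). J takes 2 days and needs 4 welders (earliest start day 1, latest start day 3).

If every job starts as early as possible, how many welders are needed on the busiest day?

Early-start schedule: F@1, G@1, H@1, I@1, J@1.
Load per day: day 1: 17, day 2: 9, day 3: 0, day 4: 0.
Peak is 17.

17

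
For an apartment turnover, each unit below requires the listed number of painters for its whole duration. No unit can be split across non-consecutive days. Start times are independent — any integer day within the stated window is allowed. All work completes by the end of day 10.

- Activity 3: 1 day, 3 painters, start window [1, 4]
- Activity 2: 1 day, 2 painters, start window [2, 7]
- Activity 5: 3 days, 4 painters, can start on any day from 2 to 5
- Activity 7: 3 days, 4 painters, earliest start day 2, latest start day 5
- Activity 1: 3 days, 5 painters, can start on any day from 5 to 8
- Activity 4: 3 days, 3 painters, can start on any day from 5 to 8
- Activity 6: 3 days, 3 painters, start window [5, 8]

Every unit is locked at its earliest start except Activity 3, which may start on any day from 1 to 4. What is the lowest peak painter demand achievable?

11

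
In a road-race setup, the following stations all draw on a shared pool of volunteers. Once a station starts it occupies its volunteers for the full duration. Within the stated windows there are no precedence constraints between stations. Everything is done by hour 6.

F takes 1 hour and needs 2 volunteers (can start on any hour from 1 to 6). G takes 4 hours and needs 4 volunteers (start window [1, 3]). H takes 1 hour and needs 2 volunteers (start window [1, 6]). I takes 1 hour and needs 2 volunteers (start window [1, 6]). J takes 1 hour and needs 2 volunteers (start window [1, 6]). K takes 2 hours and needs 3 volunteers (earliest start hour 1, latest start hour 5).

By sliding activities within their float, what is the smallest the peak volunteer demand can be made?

Early-start (F@1, G@1, H@1, I@1, J@1, K@1) gives peak 15: h1:15  h2:7  h3:4  h4:4  h5:0  h6:0.
Shift H→2, I→3, J→4, K→5.
Schedule F@1, G@1, H@2, I@3, J@4, K@5: h1:6  h2:6  h3:6  h4:6  h5:3  h6:3 — peak 6.

6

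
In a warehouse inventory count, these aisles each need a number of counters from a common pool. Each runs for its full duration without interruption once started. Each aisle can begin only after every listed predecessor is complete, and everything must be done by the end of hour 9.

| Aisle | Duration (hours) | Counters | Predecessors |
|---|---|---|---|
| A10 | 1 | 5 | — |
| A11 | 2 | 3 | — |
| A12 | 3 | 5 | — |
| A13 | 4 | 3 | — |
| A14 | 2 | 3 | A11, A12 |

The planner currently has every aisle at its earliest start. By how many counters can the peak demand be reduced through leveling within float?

10

Early-start peak: h1:16  h2:11  h3:8  h4:6  h5:3  h6:0  h7:0  h8:0  h9:0 ⇒ 16.
Leveled (A10@1, A11@5, A12@2, A13@5, A14@7): h1:5  h2:5  h3:5  h4:5  h5:6  h6:6  h7:6  h8:6  h9:0 ⇒ 6.
Reduction 16 − 6 = 10.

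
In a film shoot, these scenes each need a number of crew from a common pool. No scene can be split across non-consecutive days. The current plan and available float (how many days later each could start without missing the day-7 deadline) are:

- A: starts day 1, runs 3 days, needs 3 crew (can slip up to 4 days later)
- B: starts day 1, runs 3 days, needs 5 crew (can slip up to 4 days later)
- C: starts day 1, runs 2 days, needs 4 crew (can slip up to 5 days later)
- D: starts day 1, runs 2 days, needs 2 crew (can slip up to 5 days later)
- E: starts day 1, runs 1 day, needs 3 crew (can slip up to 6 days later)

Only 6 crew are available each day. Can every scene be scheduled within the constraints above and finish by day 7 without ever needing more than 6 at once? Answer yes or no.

no

The minimum achievable peak is 7; 6 < 7, so no feasible schedule stays within the cap.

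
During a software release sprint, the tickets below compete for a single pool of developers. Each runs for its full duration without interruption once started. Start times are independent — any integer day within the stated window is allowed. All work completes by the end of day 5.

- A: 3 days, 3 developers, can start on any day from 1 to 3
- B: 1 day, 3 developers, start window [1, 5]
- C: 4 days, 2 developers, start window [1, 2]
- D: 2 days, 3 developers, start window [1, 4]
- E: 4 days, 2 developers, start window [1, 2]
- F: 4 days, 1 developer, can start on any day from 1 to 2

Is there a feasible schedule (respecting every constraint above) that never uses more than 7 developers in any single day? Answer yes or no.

no

Total developer-days = 38; over 5 days the average is 38/5 > 7, so some day must exceed 7.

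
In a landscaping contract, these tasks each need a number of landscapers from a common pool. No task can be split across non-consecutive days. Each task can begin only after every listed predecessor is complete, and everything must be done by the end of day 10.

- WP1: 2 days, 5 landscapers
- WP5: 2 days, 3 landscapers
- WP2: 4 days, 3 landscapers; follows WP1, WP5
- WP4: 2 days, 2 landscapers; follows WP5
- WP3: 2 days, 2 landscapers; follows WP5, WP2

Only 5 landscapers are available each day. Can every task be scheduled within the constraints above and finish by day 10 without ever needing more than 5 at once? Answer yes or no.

yes

Schedule WP1@1, WP5@3, WP2@5, WP4@5, WP3@9: d1:5  d2:5  d3:3  d4:3  d5:5  d6:5  d7:3  d8:3  d9:2  d10:2 — peak 5 ≤ 5.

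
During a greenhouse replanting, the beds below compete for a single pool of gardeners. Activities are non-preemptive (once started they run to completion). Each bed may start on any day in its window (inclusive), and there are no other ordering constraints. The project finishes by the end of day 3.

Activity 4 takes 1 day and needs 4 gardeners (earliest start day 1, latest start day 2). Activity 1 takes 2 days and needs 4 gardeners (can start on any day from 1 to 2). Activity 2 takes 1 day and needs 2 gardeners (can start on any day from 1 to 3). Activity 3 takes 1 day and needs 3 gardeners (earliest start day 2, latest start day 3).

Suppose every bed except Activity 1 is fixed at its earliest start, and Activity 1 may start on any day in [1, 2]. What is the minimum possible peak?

Activity 1@1: d1:10  d2:7  d3:0 → peak 10
Activity 1@2: d1:6  d2:7  d3:4 → peak 7
Best is Activity 1@2, peak 7.

7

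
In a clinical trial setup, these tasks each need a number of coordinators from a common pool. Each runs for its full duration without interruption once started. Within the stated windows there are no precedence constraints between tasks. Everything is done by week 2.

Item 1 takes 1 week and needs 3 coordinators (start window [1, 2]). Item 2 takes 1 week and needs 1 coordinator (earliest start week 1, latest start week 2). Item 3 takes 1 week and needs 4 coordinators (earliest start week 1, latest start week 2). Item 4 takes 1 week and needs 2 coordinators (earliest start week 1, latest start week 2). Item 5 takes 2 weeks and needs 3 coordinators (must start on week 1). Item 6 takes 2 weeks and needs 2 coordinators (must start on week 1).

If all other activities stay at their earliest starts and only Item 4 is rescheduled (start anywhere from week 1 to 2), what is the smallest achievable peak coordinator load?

Item 4@1: w1:15  w2:5 → peak 15
Item 4@2: w1:13  w2:7 → peak 13
Best is Item 4@2, peak 13.

13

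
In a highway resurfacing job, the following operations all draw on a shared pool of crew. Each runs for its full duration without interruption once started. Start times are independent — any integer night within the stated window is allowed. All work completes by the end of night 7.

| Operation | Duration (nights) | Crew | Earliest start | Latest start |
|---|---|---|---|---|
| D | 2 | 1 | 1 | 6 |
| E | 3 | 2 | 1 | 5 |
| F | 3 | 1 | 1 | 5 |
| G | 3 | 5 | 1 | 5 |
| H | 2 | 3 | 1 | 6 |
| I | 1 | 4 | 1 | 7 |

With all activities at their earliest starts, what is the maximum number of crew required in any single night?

16

Early-start schedule: D@1, E@1, F@1, G@1, H@1, I@1.
Load per night: night 1: 16, night 2: 12, night 3: 8, night 4: 0, night 5: 0, night 6: 0, night 7: 0.
Peak is 16.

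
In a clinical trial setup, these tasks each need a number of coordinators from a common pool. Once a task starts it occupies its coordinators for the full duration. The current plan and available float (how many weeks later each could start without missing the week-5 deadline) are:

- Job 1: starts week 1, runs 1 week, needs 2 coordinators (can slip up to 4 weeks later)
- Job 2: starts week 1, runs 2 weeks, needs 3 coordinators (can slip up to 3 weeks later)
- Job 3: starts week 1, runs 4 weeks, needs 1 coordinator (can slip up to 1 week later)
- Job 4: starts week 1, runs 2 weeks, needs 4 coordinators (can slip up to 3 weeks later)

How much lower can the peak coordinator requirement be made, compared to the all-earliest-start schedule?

5

Early-start peak: w1:10  w2:8  w3:1  w4:1  w5:0 ⇒ 10.
Leveled (Job 1@1, Job 2@1, Job 3@2, Job 4@3): w1:5  w2:4  w3:5  w4:5  w5:1 ⇒ 5.
Reduction 10 − 5 = 5.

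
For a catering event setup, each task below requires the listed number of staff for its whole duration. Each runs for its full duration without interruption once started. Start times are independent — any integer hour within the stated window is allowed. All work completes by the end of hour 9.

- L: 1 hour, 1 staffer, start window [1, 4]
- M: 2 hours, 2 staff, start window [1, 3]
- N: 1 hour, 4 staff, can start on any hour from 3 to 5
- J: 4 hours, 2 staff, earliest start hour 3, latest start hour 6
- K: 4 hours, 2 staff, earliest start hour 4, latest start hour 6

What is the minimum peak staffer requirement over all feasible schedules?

Early-start (L@1, M@1, N@3, J@3, K@4) gives peak 6: h1:3  h2:2  h3:6  h4:4  h5:4  h6:4  h7:2  h8:0  h9:0.
Shift J→4.
Schedule L@1, M@1, N@3, J@4, K@4: h1:3  h2:2  h3:4  h4:4  h5:4  h6:4  h7:4  h8:0  h9:0 — peak 4.

4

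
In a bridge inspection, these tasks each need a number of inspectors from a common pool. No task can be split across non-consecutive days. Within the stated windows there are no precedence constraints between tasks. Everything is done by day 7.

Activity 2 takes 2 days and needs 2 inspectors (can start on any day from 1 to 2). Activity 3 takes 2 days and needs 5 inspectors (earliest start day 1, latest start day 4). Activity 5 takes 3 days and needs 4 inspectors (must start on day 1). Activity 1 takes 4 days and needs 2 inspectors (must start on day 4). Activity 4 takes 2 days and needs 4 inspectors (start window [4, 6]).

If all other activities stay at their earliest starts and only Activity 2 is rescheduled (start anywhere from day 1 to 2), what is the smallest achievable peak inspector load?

11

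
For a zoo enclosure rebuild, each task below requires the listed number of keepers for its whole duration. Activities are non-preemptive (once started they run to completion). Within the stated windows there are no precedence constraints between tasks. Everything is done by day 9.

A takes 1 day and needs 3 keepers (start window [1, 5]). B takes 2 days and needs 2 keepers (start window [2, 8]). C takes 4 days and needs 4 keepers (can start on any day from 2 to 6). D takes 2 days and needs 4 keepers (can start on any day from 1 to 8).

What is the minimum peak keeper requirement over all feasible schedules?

Early-start (A@1, B@2, C@2, D@1) gives peak 10: d1:7  d2:10  d3:6  d4:4  d5:4  d6:0  d7:0  d8:0  d9:0.
Shift C→4, D→8.
Schedule A@1, B@2, C@4, D@8: d1:3  d2:2  d3:2  d4:4  d5:4  d6:4  d7:4  d8:4  d9:4 — peak 4.
Total keeper-days = 31 over 9 days ⇒ peak ≥ ⌈31/9⌉ = 4, so 4 is optimal.

4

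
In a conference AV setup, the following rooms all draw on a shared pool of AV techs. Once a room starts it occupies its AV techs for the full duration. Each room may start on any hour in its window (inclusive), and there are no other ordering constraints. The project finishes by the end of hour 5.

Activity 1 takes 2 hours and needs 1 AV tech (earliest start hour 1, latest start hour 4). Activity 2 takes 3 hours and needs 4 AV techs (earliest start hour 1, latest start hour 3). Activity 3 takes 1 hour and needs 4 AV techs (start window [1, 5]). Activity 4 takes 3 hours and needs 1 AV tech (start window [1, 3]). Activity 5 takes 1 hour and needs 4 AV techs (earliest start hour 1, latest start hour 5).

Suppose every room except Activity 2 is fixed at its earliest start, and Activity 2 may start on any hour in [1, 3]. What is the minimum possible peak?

10

Activity 2@1: h1:14  h2:6  h3:5  h4:0  h5:0 → peak 14
Activity 2@2: h1:10  h2:6  h3:5  h4:4  h5:0 → peak 10
Activity 2@3: h1:10  h2:2  h3:5  h4:4  h5:4 → peak 10
Best is Activity 2@2, peak 10.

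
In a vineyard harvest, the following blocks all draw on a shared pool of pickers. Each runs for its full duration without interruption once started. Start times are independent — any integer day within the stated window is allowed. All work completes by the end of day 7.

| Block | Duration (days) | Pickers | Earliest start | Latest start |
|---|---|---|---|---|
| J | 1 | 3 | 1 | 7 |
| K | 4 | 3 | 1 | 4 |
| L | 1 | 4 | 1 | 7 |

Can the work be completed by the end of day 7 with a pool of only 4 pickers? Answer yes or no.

Schedule J@1, K@2, L@6: d1:3  d2:3  d3:3  d4:3  d5:3  d6:4  d7:0 — peak 4 ≤ 4.

yes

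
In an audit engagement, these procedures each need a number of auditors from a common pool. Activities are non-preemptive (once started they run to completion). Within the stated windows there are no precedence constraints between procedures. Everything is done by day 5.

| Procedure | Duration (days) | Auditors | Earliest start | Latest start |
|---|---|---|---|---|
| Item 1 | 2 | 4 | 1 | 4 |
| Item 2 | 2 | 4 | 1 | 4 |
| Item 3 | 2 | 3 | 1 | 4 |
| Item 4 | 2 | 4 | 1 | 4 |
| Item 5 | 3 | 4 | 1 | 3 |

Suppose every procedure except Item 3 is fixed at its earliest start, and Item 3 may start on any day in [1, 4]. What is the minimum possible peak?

16

Item 3@1: d1:19  d2:19  d3:4  d4:0  d5:0 → peak 19
Item 3@2: d1:16  d2:19  d3:7  d4:0  d5:0 → peak 19
Item 3@3: d1:16  d2:16  d3:7  d4:3  d5:0 → peak 16
Item 3@4: d1:16  d2:16  d3:4  d4:3  d5:3 → peak 16
Best is Item 3@3, peak 16.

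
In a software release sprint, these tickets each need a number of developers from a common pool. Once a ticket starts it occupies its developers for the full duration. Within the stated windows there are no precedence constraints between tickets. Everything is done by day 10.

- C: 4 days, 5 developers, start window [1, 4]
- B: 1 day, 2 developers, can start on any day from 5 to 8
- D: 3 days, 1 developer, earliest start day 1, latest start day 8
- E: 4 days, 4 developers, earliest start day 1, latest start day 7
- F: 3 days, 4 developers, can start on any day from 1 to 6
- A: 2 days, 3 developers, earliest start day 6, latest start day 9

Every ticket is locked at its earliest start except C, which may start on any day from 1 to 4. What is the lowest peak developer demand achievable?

9

C@1: d1:14  d2:14  d3:14  d4:9  d5:2  d6:3  d7:3  d8:0  d9:0  d10:0 → peak 14
C@2: d1:9  d2:14  d3:14  d4:9  d5:7  d6:3  d7:3  d8:0  d9:0  d10:0 → peak 14
C@3: d1:9  d2:9  d3:14  d4:9  d5:7  d6:8  d7:3  d8:0  d9:0  d10:0 → peak 14
C@4: d1:9  d2:9  d3:9  d4:9  d5:7  d6:8  d7:8  d8:0  d9:0  d10:0 → peak 9
Best is C@4, peak 9.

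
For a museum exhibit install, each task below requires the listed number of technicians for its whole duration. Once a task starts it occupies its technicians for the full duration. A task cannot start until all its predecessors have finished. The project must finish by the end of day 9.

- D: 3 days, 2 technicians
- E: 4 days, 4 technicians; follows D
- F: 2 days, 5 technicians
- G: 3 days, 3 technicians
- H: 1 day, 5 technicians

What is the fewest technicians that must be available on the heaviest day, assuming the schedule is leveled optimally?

Early-start (D@1, E@4, F@1, G@1, H@1) gives peak 15: d1:15  d2:10  d3:5  d4:4  d5:4  d6:4  d7:4  d8:0  d9:0.
Shift G→3, H→8.
Schedule D@1, E@4, F@1, G@3, H@8: d1:7  d2:7  d3:5  d4:7  d5:7  d6:4  d7:4  d8:5  d9:0 — peak 7.

7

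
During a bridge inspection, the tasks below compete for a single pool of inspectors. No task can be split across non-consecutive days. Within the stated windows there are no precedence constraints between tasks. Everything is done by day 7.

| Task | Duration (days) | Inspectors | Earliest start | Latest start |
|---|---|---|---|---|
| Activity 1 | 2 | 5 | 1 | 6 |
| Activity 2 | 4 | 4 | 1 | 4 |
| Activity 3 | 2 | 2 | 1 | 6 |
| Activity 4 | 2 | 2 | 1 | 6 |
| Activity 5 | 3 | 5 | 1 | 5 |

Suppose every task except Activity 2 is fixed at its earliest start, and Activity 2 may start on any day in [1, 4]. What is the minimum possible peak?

14

Activity 2@1: d1:18  d2:18  d3:9  d4:4  d5:0  d6:0  d7:0 → peak 18
Activity 2@2: d1:14  d2:18  d3:9  d4:4  d5:4  d6:0  d7:0 → peak 18
Activity 2@3: d1:14  d2:14  d3:9  d4:4  d5:4  d6:4  d7:0 → peak 14
Activity 2@4: d1:14  d2:14  d3:5  d4:4  d5:4  d6:4  d7:4 → peak 14
Best is Activity 2@3, peak 14.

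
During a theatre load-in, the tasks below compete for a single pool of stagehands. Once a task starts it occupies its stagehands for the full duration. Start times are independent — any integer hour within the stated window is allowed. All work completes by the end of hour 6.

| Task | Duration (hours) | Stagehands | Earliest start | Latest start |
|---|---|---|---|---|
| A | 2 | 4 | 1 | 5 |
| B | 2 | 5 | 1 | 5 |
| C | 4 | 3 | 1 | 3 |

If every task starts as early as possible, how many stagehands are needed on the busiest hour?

12

Early-start schedule: A@1, B@1, C@1.
Load per hour: hour 1: 12, hour 2: 12, hour 3: 3, hour 4: 3, hour 5: 0, hour 6: 0.
Peak is 12.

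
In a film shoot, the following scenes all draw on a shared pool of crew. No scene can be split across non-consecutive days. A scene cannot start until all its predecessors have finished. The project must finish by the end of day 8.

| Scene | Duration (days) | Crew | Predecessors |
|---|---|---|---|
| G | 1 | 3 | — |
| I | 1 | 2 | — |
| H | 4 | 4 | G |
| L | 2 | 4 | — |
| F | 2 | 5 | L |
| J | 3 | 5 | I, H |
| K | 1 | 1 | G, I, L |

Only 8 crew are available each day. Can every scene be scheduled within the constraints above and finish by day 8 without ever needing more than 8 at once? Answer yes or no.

The minimum achievable peak is 9; 8 < 9, so no feasible schedule stays within the cap.

no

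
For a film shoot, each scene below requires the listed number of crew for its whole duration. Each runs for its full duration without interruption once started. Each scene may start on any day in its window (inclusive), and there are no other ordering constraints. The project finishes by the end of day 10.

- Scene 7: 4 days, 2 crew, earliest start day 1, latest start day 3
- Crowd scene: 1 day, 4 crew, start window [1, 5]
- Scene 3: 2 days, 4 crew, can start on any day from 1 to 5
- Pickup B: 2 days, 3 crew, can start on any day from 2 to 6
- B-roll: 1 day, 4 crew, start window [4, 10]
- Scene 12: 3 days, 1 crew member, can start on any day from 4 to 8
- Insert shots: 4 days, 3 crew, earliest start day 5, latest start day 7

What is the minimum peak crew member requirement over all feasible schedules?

6

Early-start (Scene 7@1, Crowd scene@1, Scene 3@1, Pickup B@2, B-roll@4, Scene 12@4, Insert shots@5) gives peak 10: d1:10  d2:9  d3:5  d4:7  d5:4  d6:4  d7:3  d8:3  d9:0  d10:0.
Shift Scene 3→2, Pickup B→4, B-roll→6, Insert shots→7.
Schedule Scene 7@1, Crowd scene@1, Scene 3@2, Pickup B@4, B-roll@6, Scene 12@4, Insert shots@7: d1:6  d2:6  d3:6  d4:6  d5:4  d6:5  d7:3  d8:3  d9:3  d10:3 — peak 6.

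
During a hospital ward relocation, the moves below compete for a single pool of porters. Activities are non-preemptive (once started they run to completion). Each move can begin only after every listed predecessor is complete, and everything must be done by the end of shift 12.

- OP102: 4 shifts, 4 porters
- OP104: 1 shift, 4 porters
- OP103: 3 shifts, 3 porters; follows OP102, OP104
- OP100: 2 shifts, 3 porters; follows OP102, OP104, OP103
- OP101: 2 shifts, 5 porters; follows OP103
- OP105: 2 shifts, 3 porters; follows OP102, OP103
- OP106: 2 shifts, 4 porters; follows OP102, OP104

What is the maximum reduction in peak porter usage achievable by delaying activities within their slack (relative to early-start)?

4

Early-start peak: s1:8  s2:4  s3:4  s4:4  s5:7  s6:7  s7:3  s8:11  s9:11  s10:0  s11:0  s12:0 ⇒ 11.
Leveled (OP102@1, OP104@5, OP103@6, OP100@9, OP101@11, OP105@9, OP106@6): s1:4  s2:4  s3:4  s4:4  s5:4  s6:7  s7:7  s8:3  s9:6  s10:6  s11:5  s12:5 ⇒ 7.
Reduction 11 − 7 = 4.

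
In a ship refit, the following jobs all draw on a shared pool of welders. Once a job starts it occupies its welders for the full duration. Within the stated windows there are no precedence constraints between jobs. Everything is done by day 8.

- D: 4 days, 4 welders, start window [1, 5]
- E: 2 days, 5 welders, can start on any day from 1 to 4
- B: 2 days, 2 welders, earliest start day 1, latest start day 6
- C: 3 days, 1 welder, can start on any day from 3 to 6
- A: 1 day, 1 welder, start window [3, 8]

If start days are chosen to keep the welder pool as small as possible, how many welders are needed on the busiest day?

5

Early-start (D@1, E@1, B@1, C@3, A@3) gives peak 11: d1:11  d2:11  d3:6  d4:5  d5:1  d6:0  d7:0  d8:0.
Shift D→5, B→3.
Schedule D@5, E@1, B@3, C@3, A@3: d1:5  d2:5  d3:4  d4:3  d5:5  d6:4  d7:4  d8:4 — peak 5.
Total welder-days = 34 over 8 days ⇒ peak ≥ ⌈34/8⌉ = 5, so 5 is optimal.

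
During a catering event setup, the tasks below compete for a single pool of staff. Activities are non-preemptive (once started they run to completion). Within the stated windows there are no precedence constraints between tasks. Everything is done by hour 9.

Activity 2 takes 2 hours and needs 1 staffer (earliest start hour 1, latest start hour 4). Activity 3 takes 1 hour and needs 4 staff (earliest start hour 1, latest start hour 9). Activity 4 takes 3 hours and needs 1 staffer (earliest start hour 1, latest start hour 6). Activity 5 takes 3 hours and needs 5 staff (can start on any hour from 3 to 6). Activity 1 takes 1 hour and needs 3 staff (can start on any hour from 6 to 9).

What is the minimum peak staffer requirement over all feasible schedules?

5

Early-start (Activity 2@1, Activity 3@1, Activity 4@1, Activity 5@3, Activity 1@6) gives peak 6: h1:6  h2:2  h3:6  h4:5  h5:5  h6:3  h7:0  h8:0  h9:0.
Shift Activity 4→2, Activity 5→5, Activity 1→8.
Schedule Activity 2@1, Activity 3@1, Activity 4@2, Activity 5@5, Activity 1@8: h1:5  h2:2  h3:1  h4:1  h5:5  h6:5  h7:5  h8:3  h9:0 — peak 5.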